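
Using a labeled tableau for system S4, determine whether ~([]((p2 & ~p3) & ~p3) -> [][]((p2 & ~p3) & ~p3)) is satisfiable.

1. ~([]((p2 & ~p3) & ~p3) -> [][]((p2 & ~p3) & ~p3)), w0
2. []((p2 & ~p3) & ~p3), w0
3. ~[][]((p2 & ~p3) & ~p3), w0
4. (p2 & ~p3) & ~p3, w0
5. p2 & ~p3, w0
6. ~p3, w0
7. p2, w0
8. ~[]((p2 & ~p3) & ~p3), w1
9. (p2 & ~p3) & ~p3, w1
10. p2 & ~p3, w1
11. ~p3, w1
12. p2, w1
13. ~((p2 & ~p3) & ~p3), w2
14. (p2 & ~p3) & ~p3, w2
15. p2 & ~p3, w2
16. ~p3, w2
17. p2, w2
18. ~(p2 & ~p3), w2
19. p3, w2
Accessibility: w0Rw0, w0Rw1, w0Rw2, w1Rw1, w1Rw2, w2Rw2
Branch closes: p3 and ~p3 both at w2.
Every branch closes; the branch above is one of them.

Unsatisfiable (every branch closes)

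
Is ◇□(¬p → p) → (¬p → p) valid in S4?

Tableau for the negation ¬(◇□(¬p → p) → (¬p → p)):
1. ¬(◇□(¬p → p) → (¬p → p)), 0
2. ◇□(¬p → p), 0
3. ¬(¬p → p), 0
4. ¬p, 0
5. □(¬p → p), 1
6. ¬p → p, 1
7. p, 1
Accessibility: 0R0, 0R1, 1R1
The negation has an open branch (countermodel exists).

No, not valid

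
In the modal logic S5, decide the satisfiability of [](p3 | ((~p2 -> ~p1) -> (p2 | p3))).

Yes, satisfiable

1. [](p3 | ((~p2 -> ~p1) -> (p2 | p3))), u
2. p3 | ((~p2 -> ~p1) -> (p2 | p3)), u   [[]-rule on 1 via uRu]
3. (~p2 -> ~p1) -> (p2 | p3), u   [|-rule on 2 (branches; this branch)]
4. p2 | p3, u   [->-rule on 3 (branches; this branch)]
5. p3, u   [|-rule on 4 (branches; this branch)]
Accessibility: uRu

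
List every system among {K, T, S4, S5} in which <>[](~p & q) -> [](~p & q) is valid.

S5

S5-tableau for the negation ~(<>[](~p & q) -> [](~p & q)):
1. ~(<>[](~p & q) -> [](~p & q)), u
2. <>[](~p & q), u
3. ~[](~p & q), u
4. [](~p & q), v
5. ~p & q, u
6. ~p, u
7. q, u
8. ~p & q, v
9. ~p, v
10. q, v
11. ~(~p & q), w
12. ~p & q, w
13. ~p, w
14. q, w
15. ~q, w
Accessibility: uRu, uRv, uRw, vRu, vRv, vRw, wRu, wRv, wRw
Branch closes: q and ~q both at w.
Every branch closes (one shown): valid in S5.
S4-tableau for the negation ~(<>[](~p & q) -> [](~p & q)):
1. ~(<>[](~p & q) -> [](~p & q)), u
2. <>[](~p & q), u
3. ~[](~p & q), u
4. [](~p & q), v
5. ~p & q, v
6. ~p, v
7. q, v
8. ~(~p & q), w
9. ~q, w
Accessibility: uRu, uRv, uRw, vRv, wRw
Complete open branch: countermodel on an S4-frame, so not valid in S4, nor in K, T (the same frame is also a K-frame and a T-frame).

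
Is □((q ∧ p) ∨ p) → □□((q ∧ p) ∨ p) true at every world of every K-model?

Invalid (countermodel exists)

Tableau for the negation ¬(□((q ∧ p) ∨ p) → □□((q ∧ p) ∨ p)):
1. ¬(□((q ∧ p) ∨ p) → □□((q ∧ p) ∨ p)), w0
2. □((q ∧ p) ∨ p), w0
3. ¬□□((q ∧ p) ∨ p), w0
4. ¬□((q ∧ p) ∨ p), w1
5. (q ∧ p) ∨ p, w1
6. p, w1
7. ¬((q ∧ p) ∨ p), w2
8. ¬(q ∧ p), w2
9. ¬p, w2
Accessibility: w0Rw1, w1Rw2
The negation has an open branch (countermodel exists).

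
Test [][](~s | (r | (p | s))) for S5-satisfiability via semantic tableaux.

1. [][](~s | (r | (p | s))), w0
2. [](~s | (r | (p | s))), w0
3. ~s | (r | (p | s)), w0
4. r | (p | s), w0
5. p | s, w0
6. s, w0
Accessibility: w0Rw0

Satisfiable (open branch found)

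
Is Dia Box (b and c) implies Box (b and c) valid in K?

Tableau for the negation not (Dia Box (b and c) implies Box (b and c)):
1. not (Dia Box (b and c) implies Box (b and c)), w0
2. Dia Box (b and c), w0   [neg-implies-rule on 1]
3. not Box (b and c), w0   [neg-implies-rule on 1]
4. Box (b and c), w1   [Dia-rule on 2: fresh world w1, w0Rw1]
5. not (b and c), w2   [neg-Box-rule on 3: fresh world w2, w0Rw2]
6. not c, w2   [neg-and-rule on 5 (branches; this branch)]
Accessibility: w0Rw1, w0Rw2
The negation has an open branch (countermodel exists).

No, not valid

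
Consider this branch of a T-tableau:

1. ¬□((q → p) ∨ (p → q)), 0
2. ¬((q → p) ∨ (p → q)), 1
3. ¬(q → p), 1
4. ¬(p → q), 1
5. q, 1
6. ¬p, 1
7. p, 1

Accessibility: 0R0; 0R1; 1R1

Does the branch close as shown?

Both p and ¬p appear at 1.

Closed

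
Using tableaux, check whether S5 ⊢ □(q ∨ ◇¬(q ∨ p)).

Tableau for the negation ¬□(q ∨ ◇¬(q ∨ p)):
1. ¬□(q ∨ ◇¬(q ∨ p)), u
2. ¬(q ∨ ◇¬(q ∨ p)), v
3. ¬q, v
4. ¬◇¬(q ∨ p), v
5. q ∨ p, u
6. q ∨ p, v
7. p, u
8. p, v
Accessibility: uRu, uRv, vRu, vRv
The negation has an open branch (countermodel exists).

Invalid (countermodel exists)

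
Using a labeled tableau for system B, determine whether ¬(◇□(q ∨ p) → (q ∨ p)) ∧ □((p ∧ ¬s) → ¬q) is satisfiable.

1. ¬(◇□(q ∨ p) → (q ∨ p)) ∧ □((p ∧ ¬s) → ¬q), u
2. ¬(◇□(q ∨ p) → (q ∨ p)), u   [∧-rule on 1]
3. □((p ∧ ¬s) → ¬q), u   [∧-rule on 1]
4. ◇□(q ∨ p), u   [¬→-rule on 2]
5. ¬(q ∨ p), u   [¬→-rule on 2]
6. ¬q, u   [¬∨-rule on 5]
7. ¬p, u   [¬∨-rule on 5]
8. (p ∧ ¬s) → ¬q, u   [□-rule on 3 via uRu]
9. ¬(p ∧ ¬s), u   [→-rule on 8 (branches; this branch)]
10. s, u   [¬∧-rule on 9 (branches; this branch)]
11. □(q ∨ p), v   [◇-rule on 4: fresh world v, uRv]
12. (p ∧ ¬s) → ¬q, v   [□-rule on 3 via uRv]
13. q ∨ p, u   [□-rule on 11 via vRu]
14. q ∨ p, v   [□-rule on 11 via vRv]
15. ¬q, v   [→-rule on 12 (branches; this branch)]
16. p, u   [∨-rule on 13 (branches; this branch)]
Accessibility: uRu, uRv, vRu, vRv
Branch closes: p and ¬p both at u.
Every branch closes; the branch above is one of them.

Unsatisfiable (every branch closes)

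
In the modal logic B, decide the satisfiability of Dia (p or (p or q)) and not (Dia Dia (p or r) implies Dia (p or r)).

1. Dia (p or (p or q)) and not (Dia Dia (p or r) implies Dia (p or r)), w0
2. Dia (p or (p or q)), w0
3. not (Dia Dia (p or r) implies Dia (p or r)), w0
4. Dia Dia (p or r), w0
5. not Dia (p or r), w0
6. not (p or r), w0
7. not p, w0
8. not r, w0
9. p or (p or q), w1
10. not (p or r), w1
11. not p, w1
12. not r, w1
13. p or q, w1
14. q, w1
15. Dia (p or r), w2
16. not (p or r), w2
17. not p, w2
18. not r, w2
19. p or r, w3
20. r, w3
Accessibility: w0Rw0, w0Rw1, w0Rw2, w1Rw0, w1Rw1, w2Rw0, w2Rw2, w2Rw3, w3Rw2, w3Rw3

Yes, satisfiable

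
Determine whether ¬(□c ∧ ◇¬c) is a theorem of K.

Yes, valid

Tableau for the negation □c ∧ ◇¬c:
1. □c ∧ ◇¬c, 0
2. □c, 0   [∧-rule on 1]
3. ◇¬c, 0   [∧-rule on 1]
4. ¬c, 1   [◇-rule on 3: fresh world 1, 0R1]
5. c, 1   [□-rule on 2 via 0R1]
Accessibility: 0R1
Branch closes: c and ¬c both at 1.
All branches of the negation close; one closing branch shown above.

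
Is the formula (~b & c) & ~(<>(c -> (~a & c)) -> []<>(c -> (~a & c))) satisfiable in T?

1. (~b & c) & ~(<>(c -> (~a & c)) -> []<>(c -> (~a & c))), 0
2. ~b & c, 0
3. ~(<>(c -> (~a & c)) -> []<>(c -> (~a & c))), 0
4. ~b, 0
5. c, 0
6. <>(c -> (~a & c)), 0
7. ~[]<>(c -> (~a & c)), 0
8. c -> (~a & c), 1
9. ~a & c, 1
10. ~a, 1
11. c, 1
12. ~<>(c -> (~a & c)), 2
13. ~(c -> (~a & c)), 2
14. c, 2
15. ~(~a & c), 2
16. a, 2
Accessibility: 0R0, 0R1, 0R2, 1R1, 2R2

Satisfiable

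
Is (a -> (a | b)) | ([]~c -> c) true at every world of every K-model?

Tableau for the negation ~((a -> (a | b)) | ([]~c -> c)):
1. ~((a -> (a | b)) | ([]~c -> c)), u
2. ~(a -> (a | b)), u
3. ~([]~c -> c), u
4. a, u
5. ~(a | b), u
6. []~c, u
7. ~c, u
8. ~a, u
9. ~b, u
Branch closes: a and ~a both at u.
All branches of the negation close; one closing branch shown above.

Valid in K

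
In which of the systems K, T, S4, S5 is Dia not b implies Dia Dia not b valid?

T-tableau for the negation not (Dia not b implies Dia Dia not b):
1. not (Dia not b implies Dia Dia not b), w0
2. Dia not b, w0
3. not Dia Dia not b, w0
4. not Dia not b, w0
5. b, w0
6. not b, w1
7. not Dia not b, w1
8. b, w1
Accessibility: w0Rw0, w0Rw1, w1Rw1
Branch closes: b and not b both at w1.
Every branch closes (one shown): valid in T, hence also in S4, S5 (every theorem of T is a theorem of S4 and S5).
K-tableau for the negation not (Dia not b implies Dia Dia not b):
1. not (Dia not b implies Dia Dia not b), w0
2. Dia not b, w0
3. not Dia Dia not b, w0
4. not b, w1
5. not Dia not b, w1
Accessibility: w0Rw1
Complete open branch: countermodel on a K-frame, so not valid in K.

T, S4, S5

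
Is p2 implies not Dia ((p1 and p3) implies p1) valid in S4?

Tableau for the negation not (p2 implies not Dia ((p1 and p3) implies p1)):
1. not (p2 implies not Dia ((p1 and p3) implies p1)), u
2. p2, u   [neg-implies-rule on 1]
3. Dia ((p1 and p3) implies p1), u   [neg-implies-rule on 1]
4. (p1 and p3) implies p1, v   [Dia-rule on 3: fresh world v, uRv]
5. p1, v   [implies-rule on 4 (branches; this branch)]
Accessibility: uRu, uRv, vRv
The negation has an open branch (countermodel exists).

No, not valid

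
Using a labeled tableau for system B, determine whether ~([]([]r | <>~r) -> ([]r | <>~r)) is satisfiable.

1. ~([]([]r | <>~r) -> ([]r | <>~r)), u
2. []([]r | <>~r), u
3. ~([]r | <>~r), u
4. ~[]r, u
5. ~<>~r, u
6. []r | <>~r, u
7. r, u
8. <>~r, u
9. ~r, v
10. []r | <>~r, v
11. r, v
Accessibility: uRu, uRv, vRu, vRv
Branch closes: r and ~r both at v.
(One branch shown.) All branches close.

Unsatisfiable (every branch closes)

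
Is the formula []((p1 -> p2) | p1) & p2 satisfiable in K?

Satisfiable (open branch found)

1. []((p1 -> p2) | p1) & p2, u
2. []((p1 -> p2) | p1), u   [&-rule on 1]
3. p2, u   [&-rule on 1]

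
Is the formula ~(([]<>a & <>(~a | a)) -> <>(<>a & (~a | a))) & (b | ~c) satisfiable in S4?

Unsatisfiable (every branch closes)

1. ~(([]<>a & <>(~a | a)) -> <>(<>a & (~a | a))) & (b | ~c), u
2. ~(([]<>a & <>(~a | a)) -> <>(<>a & (~a | a))), u
3. b | ~c, u
4. []<>a & <>(~a | a), u
5. ~<>(<>a & (~a | a)), u
6. []<>a, u
7. <>(~a | a), u
8. ~(<>a & (~a | a)), u
9. <>a, u
10. ~c, u
11. ~<>a, u
12. ~a, u
13. ~a | a, v
14. ~(<>a & (~a | a)), v
15. <>a, v
16. ~a, v
17. ~<>a, v
18. a, w
19. ~(<>a & (~a | a)), w
20. <>a, w
21. ~a, w
Accessibility: uRu, uRv, uRw, vRv, wRw
Branch closes: a and ~a both at w.
(One branch shown.) All branches close.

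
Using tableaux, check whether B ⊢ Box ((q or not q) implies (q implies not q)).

Tableau for the negation not Box ((q or not q) implies (q implies not q)):
1. not Box ((q or not q) implies (q implies not q)), u
2. not ((q or not q) implies (q implies not q)), v   [neg-Box-rule on 1: fresh world v, uRv]
3. q or not q, v   [neg-implies-rule on 2]
4. not (q implies not q), v   [neg-implies-rule on 2]
5. q, v   [neg-implies-rule on 4]
Accessibility: uRu, uRv, vRu, vRv
The negation has an open branch (countermodel exists).

No, not valid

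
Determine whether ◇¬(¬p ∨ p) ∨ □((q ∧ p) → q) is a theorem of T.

Valid in T

Tableau for the negation ¬(◇¬(¬p ∨ p) ∨ □((q ∧ p) → q)):
1. ¬(◇¬(¬p ∨ p) ∨ □((q ∧ p) → q)), 0
2. ¬◇¬(¬p ∨ p), 0   [¬∨-rule on 1]
3. ¬□((q ∧ p) → q), 0   [¬∨-rule on 1]
4. ¬p ∨ p, 0   [¬◇-rule on 2 via 0R0]
5. p, 0   [∨-rule on 4 (branches; this branch)]
6. ¬((q ∧ p) → q), 1   [¬□-rule on 3: fresh world 1, 0R1]
7. q ∧ p, 1   [¬→-rule on 6]
8. ¬q, 1   [¬→-rule on 6]
9. q, 1   [∧-rule on 7]
10. p, 1   [∧-rule on 7]
Accessibility: 0R0, 0R1, 1R1
Branch closes: q and ¬q both at 1.
All branches of the negation close; one closing branch shown above.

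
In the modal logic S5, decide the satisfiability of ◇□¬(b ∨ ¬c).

1. ◇□¬(b ∨ ¬c), w0
2. □¬(b ∨ ¬c), w1
3. ¬(b ∨ ¬c), w0
4. ¬b, w0
5. c, w0
6. ¬(b ∨ ¬c), w1
7. ¬b, w1
8. c, w1
Accessibility: w0Rw0, w0Rw1, w1Rw0, w1Rw1

Satisfiable (open branch found)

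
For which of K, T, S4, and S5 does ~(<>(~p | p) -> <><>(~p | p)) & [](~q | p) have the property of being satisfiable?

K-tableau for the formula:
1. ~(<>(~p | p) -> <><>(~p | p)) & [](~q | p), 0
2. ~(<>(~p | p) -> <><>(~p | p)), 0   [&-rule on 1]
3. [](~q | p), 0   [&-rule on 1]
4. <>(~p | p), 0   [~->-rule on 2]
5. ~<><>(~p | p), 0   [~->-rule on 2]
6. ~p | p, 1   [<>-rule on 4: fresh world 1, 0R1]
7. ~q | p, 1   [[]-rule on 3 via 0R1]
8. ~<>(~p | p), 1   [~<>-rule on 5 via 0R1]
9. p, 1   [|-rule on 6 (branches; this branch)]
Accessibility: 0R1
Complete open branch: satisfiable in K.
T-tableau for the formula:
1. ~(<>(~p | p) -> <><>(~p | p)) & [](~q | p), 0
2. ~(<>(~p | p) -> <><>(~p | p)), 0   [&-rule on 1]
3. [](~q | p), 0   [&-rule on 1]
4. <>(~p | p), 0   [~->-rule on 2]
5. ~<><>(~p | p), 0   [~->-rule on 2]
6. ~q | p, 0   [[]-rule on 3 via 0R0]
7. ~<>(~p | p), 0   [~<>-rule on 5 via 0R0]
8. ~(~p | p), 0   [~<>-rule on 7 via 0R0]
9. p, 0   [~|-rule on 8]
10. ~p, 0   [~|-rule on 8]
Accessibility: 0R0
Branch closes: p and ~p both at 0.
Every branch closes (one shown): unsatisfiable in T, hence also in S4, S5 (every S4/S5-frame is a T-frame).

K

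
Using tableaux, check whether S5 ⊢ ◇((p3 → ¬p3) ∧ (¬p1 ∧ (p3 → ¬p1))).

Tableau for the negation ¬◇((p3 → ¬p3) ∧ (¬p1 ∧ (p3 → ¬p1))):
1. ¬◇((p3 → ¬p3) ∧ (¬p1 ∧ (p3 → ¬p1))), u
2. ¬((p3 → ¬p3) ∧ (¬p1 ∧ (p3 → ¬p1))), u
3. ¬(¬p1 ∧ (p3 → ¬p1)), u
4. ¬(p3 → ¬p1), u
5. p3, u
6. p1, u
Accessibility: uRu
The negation has an open branch (countermodel exists).

Not valid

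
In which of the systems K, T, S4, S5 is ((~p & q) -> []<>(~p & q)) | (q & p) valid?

S5-tableau for the negation ~(((~p & q) -> []<>(~p & q)) | (q & p)):
1. ~(((~p & q) -> []<>(~p & q)) | (q & p)), u
2. ~((~p & q) -> []<>(~p & q)), u
3. ~(q & p), u
4. ~p & q, u
5. ~[]<>(~p & q), u
6. ~p, u
7. q, u
8. ~<>(~p & q), v
9. ~(~p & q), u
10. ~(~p & q), v
11. ~q, u
Accessibility: uRu, uRv, vRu, vRv
Branch closes: q and ~q both at u.
Every branch closes (one shown): valid in S5.
S4-tableau for the negation ~(((~p & q) -> []<>(~p & q)) | (q & p)):
1. ~(((~p & q) -> []<>(~p & q)) | (q & p)), u
2. ~((~p & q) -> []<>(~p & q)), u
3. ~(q & p), u
4. ~p & q, u
5. ~[]<>(~p & q), u
6. ~p, u
7. q, u
8. ~<>(~p & q), v
9. ~(~p & q), v
10. ~q, v
Accessibility: uRu, uRv, vRv
Complete open branch: countermodel on an S4-frame, so not valid in S4, nor in K, T (the same frame is also a K-frame and a T-frame).

S5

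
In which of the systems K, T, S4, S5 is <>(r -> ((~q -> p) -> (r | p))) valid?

K-tableau for the negation ~<>(r -> ((~q -> p) -> (r | p))):
1. ~<>(r -> ((~q -> p) -> (r | p))), w0
Complete open branch: countermodel on a K-frame, so not valid in K.
T-tableau for the negation ~<>(r -> ((~q -> p) -> (r | p))):
1. ~<>(r -> ((~q -> p) -> (r | p))), w0
2. ~(r -> ((~q -> p) -> (r | p))), w0   [~<>-rule on 1 via w0Rw0]
3. r, w0   [~->-rule on 2]
4. ~((~q -> p) -> (r | p)), w0   [~->-rule on 2]
5. ~q -> p, w0   [~->-rule on 4]
6. ~(r | p), w0   [~->-rule on 4]
7. ~r, w0   [~|-rule on 6]
8. ~p, w0   [~|-rule on 6]
Accessibility: w0Rw0
Branch closes: r and ~r both at w0.
Every branch closes (one shown): valid in T, hence also in S4, S5 (every theorem of T is a theorem of S4 and S5).

T, S4, S5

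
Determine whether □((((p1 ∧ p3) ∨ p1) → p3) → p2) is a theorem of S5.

Not valid

Tableau for the negation ¬□((((p1 ∧ p3) ∨ p1) → p3) → p2):
1. ¬□((((p1 ∧ p3) ∨ p1) → p3) → p2), w0
2. ¬((((p1 ∧ p3) ∨ p1) → p3) → p2), w1   [¬□-rule on 1: fresh world w1, w0Rw1]
3. ((p1 ∧ p3) ∨ p1) → p3, w1   [¬→-rule on 2]
4. ¬p2, w1   [¬→-rule on 2]
5. p3, w1   [→-rule on 3 (branches; this branch)]
Accessibility: w0Rw0, w0Rw1, w1Rw0, w1Rw1
The negation has an open branch (countermodel exists).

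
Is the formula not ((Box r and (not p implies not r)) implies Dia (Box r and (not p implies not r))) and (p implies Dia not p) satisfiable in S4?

Unsatisfiable

1. not ((Box r and (not p implies not r)) implies Dia (Box r and (not p implies not r))) and (p implies Dia not p), 0
2. not ((Box r and (not p implies not r)) implies Dia (Box r and (not p implies not r))), 0   [and-rule on 1]
3. p implies Dia not p, 0   [and-rule on 1]
4. Box r and (not p implies not r), 0   [neg-implies-rule on 2]
5. not Dia (Box r and (not p implies not r)), 0   [neg-implies-rule on 2]
6. Box r, 0   [and-rule on 4]
7. not p implies not r, 0   [and-rule on 4]
8. not (Box r and (not p implies not r)), 0   [neg-Dia-rule on 5 via 0R0]
9. r, 0   [Box-rule on 6 via 0R0]
10. Dia not p, 0   [implies-rule on 3 (branches; this branch)]
11. p, 0   [implies-rule on 7 (branches; this branch)]
12. not Box r, 0   [neg-and-rule on 8 (branches; this branch)]
13. not p, 1   [Dia-rule on 10: fresh world 1, 0R1]
14. not (Box r and (not p implies not r)), 1   [neg-Dia-rule on 5 via 0R1]
15. r, 1   [Box-rule on 6 via 0R1]
16. not (not p implies not r), 1   [neg-and-rule on 14 (branches; this branch)]
17. not r, 2   [neg-Box-rule on 12: fresh world 2, 0R2]
18. not (Box r and (not p implies not r)), 2   [neg-Dia-rule on 5 via 0R2]
19. r, 2   [Box-rule on 6 via 0R2]
Accessibility: 0R0, 0R1, 0R2, 1R1, 2R2
Branch closes: r and not r both at 2.
(One branch shown.) All branches close.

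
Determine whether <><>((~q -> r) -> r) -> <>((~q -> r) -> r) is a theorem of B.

Tableau for the negation ~(<><>((~q -> r) -> r) -> <>((~q -> r) -> r)):
1. ~(<><>((~q -> r) -> r) -> <>((~q -> r) -> r)), w0
2. <><>((~q -> r) -> r), w0
3. ~<>((~q -> r) -> r), w0
4. ~((~q -> r) -> r), w0
5. ~q -> r, w0
6. ~r, w0
7. q, w0
8. <>((~q -> r) -> r), w1
9. ~((~q -> r) -> r), w1
10. ~q -> r, w1
11. ~r, w1
12. q, w1
13. (~q -> r) -> r, w2
14. r, w2
Accessibility: w0Rw0, w0Rw1, w1Rw0, w1Rw1, w1Rw2, w2Rw1, w2Rw2
The negation has an open branch (countermodel exists).

Invalid (countermodel exists)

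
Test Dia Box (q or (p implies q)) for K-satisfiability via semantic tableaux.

Satisfiable (open branch found)

1. Dia Box (q or (p implies q)), u
2. Box (q or (p implies q)), v   [Dia-rule on 1: fresh world v, uRv]
Accessibility: uRv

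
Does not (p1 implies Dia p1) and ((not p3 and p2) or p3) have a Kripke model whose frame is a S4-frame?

No, unsatisfiable

1. not (p1 implies Dia p1) and ((not p3 and p2) or p3), w0
2. not (p1 implies Dia p1), w0
3. (not p3 and p2) or p3, w0
4. p1, w0
5. not Dia p1, w0
6. not p1, w0
Accessibility: w0Rw0
Branch closes: p1 and not p1 both at w0.
All branches of the tableau close; one closing branch shown above.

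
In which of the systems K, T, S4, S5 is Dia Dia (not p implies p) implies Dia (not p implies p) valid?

T-tableau for the negation not (Dia Dia (not p implies p) implies Dia (not p implies p)):
1. not (Dia Dia (not p implies p) implies Dia (not p implies p)), u
2. Dia Dia (not p implies p), u   [neg-implies-rule on 1]
3. not Dia (not p implies p), u   [neg-implies-rule on 1]
4. not (not p implies p), u   [neg-Dia-rule on 3 via uRu]
5. not p, u   [neg-implies-rule on 4]
6. Dia (not p implies p), v   [Dia-rule on 2: fresh world v, uRv]
7. not (not p implies p), v   [neg-Dia-rule on 3 via uRv]
8. not p, v   [neg-implies-rule on 7]
9. not p implies p, w   [Dia-rule on 6: fresh world w, vRw]
10. p, w   [implies-rule on 9 (branches; this branch)]
Accessibility: uRu, uRv, vRv, vRw, wRw
Complete open branch: countermodel on a T-frame, so not valid in T, nor in K (the same frame is also a K-frame).
S4-tableau for the negation not (Dia Dia (not p implies p) implies Dia (not p implies p)):
1. not (Dia Dia (not p implies p) implies Dia (not p implies p)), u
2. Dia Dia (not p implies p), u   [neg-implies-rule on 1]
3. not Dia (not p implies p), u   [neg-implies-rule on 1]
4. not (not p implies p), u   [neg-Dia-rule on 3 via uRu]
5. not p, u   [neg-implies-rule on 4]
6. Dia (not p implies p), v   [Dia-rule on 2: fresh world v, uRv]
7. not (not p implies p), v   [neg-Dia-rule on 3 via uRv]
8. not p, v   [neg-implies-rule on 7]
9. not p implies p, w   [Dia-rule on 6: fresh world w, vRw]
10. not (not p implies p), w   [neg-Dia-rule on 3 via uRw]
11. not p, w   [neg-implies-rule on 10]
12. p, w   [implies-rule on 9 (branches; this branch)]
Accessibility: uRu, uRv, uRw, vRv, vRw, wRw
Branch closes: p and not p both at w.
Every branch closes (one shown): valid in S4, hence also in S5 (every theorem of S4 is a theorem of S5).

S4, S5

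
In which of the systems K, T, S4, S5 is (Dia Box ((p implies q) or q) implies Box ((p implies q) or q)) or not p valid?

S4-tableau for the negation not ((Dia Box ((p implies q) or q) implies Box ((p implies q) or q)) or not p):
1. not ((Dia Box ((p implies q) or q) implies Box ((p implies q) or q)) or not p), w0
2. not (Dia Box ((p implies q) or q) implies Box ((p implies q) or q)), w0
3. p, w0
4. Dia Box ((p implies q) or q), w0
5. not Box ((p implies q) or q), w0
6. Box ((p implies q) or q), w1
7. (p implies q) or q, w1
8. q, w1
9. not ((p implies q) or q), w2
10. not (p implies q), w2
11. not q, w2
12. p, w2
Accessibility: w0Rw0, w0Rw1, w0Rw2, w1Rw1, w2Rw2
Complete open branch: countermodel on an S4-frame, so not valid in S4, nor in K, T (the same frame is also a K-frame and a T-frame).
S5-tableau for the negation not ((Dia Box ((p implies q) or q) implies Box ((p implies q) or q)) or not p):
1. not ((Dia Box ((p implies q) or q) implies Box ((p implies q) or q)) or not p), w0
2. not (Dia Box ((p implies q) or q) implies Box ((p implies q) or q)), w0
3. p, w0
4. Dia Box ((p implies q) or q), w0
5. not Box ((p implies q) or q), w0
6. Box ((p implies q) or q), w1
7. (p implies q) or q, w0
8. (p implies q) or q, w1
9. p implies q, w0
10. p implies q, w1
11. q, w0
12. q, w1
13. not ((p implies q) or q), w2
14. not (p implies q), w2
15. not q, w2
16. p, w2
17. (p implies q) or q, w2
18. p implies q, w2
19. q, w2
Accessibility: w0Rw0, w0Rw1, w0Rw2, w1Rw0, w1Rw1, w1Rw2, w2Rw0, w2Rw1, w2Rw2
Branch closes: q and not q both at w2.
Every branch closes (one shown): valid in S5.

S5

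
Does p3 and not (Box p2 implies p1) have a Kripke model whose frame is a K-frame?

1. p3 and not (Box p2 implies p1), 0
2. p3, 0
3. not (Box p2 implies p1), 0
4. Box p2, 0
5. not p1, 0

Yes, satisfiable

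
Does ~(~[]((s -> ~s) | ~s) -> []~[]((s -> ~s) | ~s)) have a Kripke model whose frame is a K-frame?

Satisfiable (open branch found)

1. ~(~[]((s -> ~s) | ~s) -> []~[]((s -> ~s) | ~s)), u
2. ~[]((s -> ~s) | ~s), u
3. ~[]~[]((s -> ~s) | ~s), u
4. ~((s -> ~s) | ~s), v
5. ~(s -> ~s), v
6. s, v
7. []((s -> ~s) | ~s), w
Accessibility: uRv, uRw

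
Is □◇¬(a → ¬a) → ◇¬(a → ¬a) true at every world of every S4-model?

Valid in S4

Tableau for the negation ¬(□◇¬(a → ¬a) → ◇¬(a → ¬a)):
1. ¬(□◇¬(a → ¬a) → ◇¬(a → ¬a)), w0
2. □◇¬(a → ¬a), w0   [¬→-rule on 1]
3. ¬◇¬(a → ¬a), w0   [¬→-rule on 1]
4. ◇¬(a → ¬a), w0   [□-rule on 2 via w0Rw0]
5. a → ¬a, w0   [¬◇-rule on 3 via w0Rw0]
6. ¬a, w0   [→-rule on 5 (branches; this branch)]
7. ¬(a → ¬a), w1   [◇-rule on 4: fresh world w1, w0Rw1]
8. a, w1   [¬→-rule on 7]
9. ◇¬(a → ¬a), w1   [□-rule on 2 via w0Rw1]
10. a → ¬a, w1   [¬◇-rule on 3 via w0Rw1]
11. ¬a, w1   [→-rule on 10 (branches; this branch)]
Accessibility: w0Rw0, w0Rw1, w1Rw1
Branch closes: a and ¬a both at w1.
All branches of the negation close; one closing branch shown above.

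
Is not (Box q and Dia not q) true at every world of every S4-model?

Valid

Tableau for the negation Box q and Dia not q:
1. Box q and Dia not q, 0
2. Box q, 0
3. Dia not q, 0
4. q, 0
5. not q, 1
6. q, 1
Accessibility: 0R0, 0R1, 1R1
Branch closes: q and not q both at 1.
Every branch of the negation's tableau closes; the branch above is one of them.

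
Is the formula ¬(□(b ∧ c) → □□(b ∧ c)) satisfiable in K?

1. ¬(□(b ∧ c) → □□(b ∧ c)), w0
2. □(b ∧ c), w0
3. ¬□□(b ∧ c), w0
4. ¬□(b ∧ c), w1
5. b ∧ c, w1
6. b, w1
7. c, w1
8. ¬(b ∧ c), w2
9. ¬c, w2
Accessibility: w0Rw1, w1Rw2

Satisfiable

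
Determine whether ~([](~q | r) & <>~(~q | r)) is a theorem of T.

Yes, valid

Tableau for the negation [](~q | r) & <>~(~q | r):
1. [](~q | r) & <>~(~q | r), 0
2. [](~q | r), 0
3. <>~(~q | r), 0
4. ~q | r, 0
5. r, 0
6. ~(~q | r), 1
7. q, 1
8. ~r, 1
9. ~q | r, 1
10. r, 1
Accessibility: 0R0, 0R1, 1R1
Branch closes: r and ~r both at 1.
All branches of the negation close; one closing branch shown above.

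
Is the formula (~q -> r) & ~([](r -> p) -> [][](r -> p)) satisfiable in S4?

Unsatisfiable (every branch closes)

1. (~q -> r) & ~([](r -> p) -> [][](r -> p)), u
2. ~q -> r, u
3. ~([](r -> p) -> [][](r -> p)), u
4. [](r -> p), u
5. ~[][](r -> p), u
6. r -> p, u
7. r, u
8. p, u
9. ~[](r -> p), v
10. r -> p, v
11. p, v
12. ~(r -> p), w
13. r, w
14. ~p, w
15. r -> p, w
16. p, w
Accessibility: uRu, uRv, uRw, vRv, vRw, wRw
Branch closes: p and ~p both at w.
Every branch closes; the branch above is one of them.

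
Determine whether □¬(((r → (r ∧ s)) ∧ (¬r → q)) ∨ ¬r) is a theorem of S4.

Tableau for the negation ¬□¬(((r → (r ∧ s)) ∧ (¬r → q)) ∨ ¬r):
1. ¬□¬(((r → (r ∧ s)) ∧ (¬r → q)) ∨ ¬r), w0
2. ((r → (r ∧ s)) ∧ (¬r → q)) ∨ ¬r, w1   [¬□-rule on 1: fresh world w1, w0Rw1]
3. ¬r, w1   [∨-rule on 2 (branches; this branch)]
Accessibility: w0Rw0, w0Rw1, w1Rw1
The negation has an open branch (countermodel exists).

Not valid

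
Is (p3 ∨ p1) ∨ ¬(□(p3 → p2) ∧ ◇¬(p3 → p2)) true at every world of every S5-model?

Tableau for the negation ¬((p3 ∨ p1) ∨ ¬(□(p3 → p2) ∧ ◇¬(p3 → p2))):
1. ¬((p3 ∨ p1) ∨ ¬(□(p3 → p2) ∧ ◇¬(p3 → p2))), w0
2. ¬(p3 ∨ p1), w0
3. □(p3 → p2) ∧ ◇¬(p3 → p2), w0
4. ¬p3, w0
5. ¬p1, w0
6. □(p3 → p2), w0
7. ◇¬(p3 → p2), w0
8. p3 → p2, w0
9. p2, w0
10. ¬(p3 → p2), w1
11. p3, w1
12. ¬p2, w1
13. p3 → p2, w1
14. p2, w1
Accessibility: w0Rw0, w0Rw1, w1Rw0, w1Rw1
Branch closes: p2 and ¬p2 both at w1.
All branches of the negation close; one closing branch shown above.

Valid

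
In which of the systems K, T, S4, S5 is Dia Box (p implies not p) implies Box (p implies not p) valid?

S5-tableau for the negation not (Dia Box (p implies not p) implies Box (p implies not p)):
1. not (Dia Box (p implies not p) implies Box (p implies not p)), w0
2. Dia Box (p implies not p), w0
3. not Box (p implies not p), w0
4. Box (p implies not p), w1
5. p implies not p, w0
6. p implies not p, w1
7. not p, w0
8. not p, w1
9. not (p implies not p), w2
10. p, w2
11. p implies not p, w2
12. not p, w2
Accessibility: w0Rw0, w0Rw1, w0Rw2, w1Rw0, w1Rw1, w1Rw2, w2Rw0, w2Rw1, w2Rw2
Branch closes: p and not p both at w2.
Every branch closes (one shown): valid in S5.
S4-tableau for the negation not (Dia Box (p implies not p) implies Box (p implies not p)):
1. not (Dia Box (p implies not p) implies Box (p implies not p)), w0
2. Dia Box (p implies not p), w0
3. not Box (p implies not p), w0
4. Box (p implies not p), w1
5. p implies not p, w1
6. not p, w1
7. not (p implies not p), w2
8. p, w2
Accessibility: w0Rw0, w0Rw1, w0Rw2, w1Rw1, w2Rw2
Complete open branch: countermodel on an S4-frame, so not valid in S4, nor in K, T (the same frame is also a K-frame and a T-frame).

S5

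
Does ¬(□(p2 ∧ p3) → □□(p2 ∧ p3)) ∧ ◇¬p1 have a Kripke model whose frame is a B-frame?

1. ¬(□(p2 ∧ p3) → □□(p2 ∧ p3)) ∧ ◇¬p1, 0
2. ¬(□(p2 ∧ p3) → □□(p2 ∧ p3)), 0   [∧-rule on 1]
3. ◇¬p1, 0   [∧-rule on 1]
4. □(p2 ∧ p3), 0   [¬→-rule on 2]
5. ¬□□(p2 ∧ p3), 0   [¬→-rule on 2]
6. p2 ∧ p3, 0   [□-rule on 4 via 0R0]
7. p2, 0   [∧-rule on 6]
8. p3, 0   [∧-rule on 6]
9. ¬p1, 1   [◇-rule on 3: fresh world 1, 0R1]
10. p2 ∧ p3, 1   [□-rule on 4 via 0R1]
11. p2, 1   [∧-rule on 10]
12. p3, 1   [∧-rule on 10]
13. ¬□(p2 ∧ p3), 2   [¬□-rule on 5: fresh world 2, 0R2]
14. p2 ∧ p3, 2   [□-rule on 4 via 0R2]
15. p2, 2   [∧-rule on 14]
16. p3, 2   [∧-rule on 14]
17. ¬(p2 ∧ p3), 3   [¬□-rule on 13: fresh world 3, 2R3]
18. ¬p3, 3   [¬∧-rule on 17 (branches; this branch)]
Accessibility: 0R0, 0R1, 0R2, 1R0, 1R1, 2R0, 2R2, 2R3, 3R2, 3R3

Satisfiable (open branch found)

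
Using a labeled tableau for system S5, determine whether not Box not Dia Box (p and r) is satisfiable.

1. not Box not Dia Box (p and r), 0
2. Dia Box (p and r), 1
3. Box (p and r), 2
4. p and r, 0
5. p, 0
6. r, 0
7. p and r, 1
8. p, 1
9. r, 1
10. p and r, 2
11. p, 2
12. r, 2
Accessibility: 0R0, 0R1, 0R2, 1R0, 1R1, 1R2, 2R0, 2R1, 2R2

Satisfiable (open branch found)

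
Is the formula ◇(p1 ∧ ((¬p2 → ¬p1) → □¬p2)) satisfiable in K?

1. ◇(p1 ∧ ((¬p2 → ¬p1) → □¬p2)), u
2. p1 ∧ ((¬p2 → ¬p1) → □¬p2), v   [◇-rule on 1: fresh world v, uRv]
3. p1, v   [∧-rule on 2]
4. (¬p2 → ¬p1) → □¬p2, v   [∧-rule on 2]
5. □¬p2, v   [→-rule on 4 (branches; this branch)]
Accessibility: uRv

Satisfiable (open branch found)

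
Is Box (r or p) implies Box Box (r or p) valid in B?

Invalid (countermodel exists)

Tableau for the negation not (Box (r or p) implies Box Box (r or p)):
1. not (Box (r or p) implies Box Box (r or p)), 0
2. Box (r or p), 0
3. not Box Box (r or p), 0
4. r or p, 0
5. p, 0
6. not Box (r or p), 1
7. r or p, 1
8. p, 1
9. not (r or p), 2
10. not r, 2
11. not p, 2
Accessibility: 0R0, 0R1, 1R0, 1R1, 1R2, 2R1, 2R2
The negation has an open branch (countermodel exists).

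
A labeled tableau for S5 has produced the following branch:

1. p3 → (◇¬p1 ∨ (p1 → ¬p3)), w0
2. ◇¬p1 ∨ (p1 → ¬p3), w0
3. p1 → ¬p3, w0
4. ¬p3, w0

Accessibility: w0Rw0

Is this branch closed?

Open

No atom appears with both signs at the same world.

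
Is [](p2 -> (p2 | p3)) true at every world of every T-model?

Valid in T

Tableau for the negation ~[](p2 -> (p2 | p3)):
1. ~[](p2 -> (p2 | p3)), 0
2. ~(p2 -> (p2 | p3)), 1
3. p2, 1
4. ~(p2 | p3), 1
5. ~p2, 1
6. ~p3, 1
Accessibility: 0R0, 0R1, 1R1
Branch closes: p2 and ~p2 both at 1.
All branches of the negation close; one closing branch shown above.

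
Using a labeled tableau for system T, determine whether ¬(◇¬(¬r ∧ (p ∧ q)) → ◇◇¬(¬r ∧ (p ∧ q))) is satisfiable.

1. ¬(◇¬(¬r ∧ (p ∧ q)) → ◇◇¬(¬r ∧ (p ∧ q))), 0
2. ◇¬(¬r ∧ (p ∧ q)), 0
3. ¬◇◇¬(¬r ∧ (p ∧ q)), 0
4. ¬◇¬(¬r ∧ (p ∧ q)), 0
5. ¬r ∧ (p ∧ q), 0
6. ¬r, 0
7. p ∧ q, 0
8. p, 0
9. q, 0
10. ¬(¬r ∧ (p ∧ q)), 1
11. ¬◇¬(¬r ∧ (p ∧ q)), 1
12. ¬r ∧ (p ∧ q), 1
13. ¬r, 1
14. p ∧ q, 1
15. p, 1
16. q, 1
17. ¬(p ∧ q), 1
18. ¬q, 1
Accessibility: 0R0, 0R1, 1R1
Branch closes: q and ¬q both at 1.
All branches of the tableau close; one closing branch shown above.

Unsatisfiable (every branch closes)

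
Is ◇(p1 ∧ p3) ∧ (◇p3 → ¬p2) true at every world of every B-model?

No, not valid

Tableau for the negation ¬(◇(p1 ∧ p3) ∧ (◇p3 → ¬p2)):
1. ¬(◇(p1 ∧ p3) ∧ (◇p3 → ¬p2)), 0
2. ¬(◇p3 → ¬p2), 0
3. ◇p3, 0
4. p2, 0
5. p3, 1
Accessibility: 0R0, 0R1, 1R0, 1R1
The negation has an open branch (countermodel exists).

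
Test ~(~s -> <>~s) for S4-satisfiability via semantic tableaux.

Unsatisfiable

1. ~(~s -> <>~s), 0
2. ~s, 0
3. ~<>~s, 0
4. s, 0
Accessibility: 0R0
Branch closes: s and ~s both at 0.
Every branch closes; the branch above is one of them.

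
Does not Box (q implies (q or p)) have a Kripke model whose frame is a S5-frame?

1. not Box (q implies (q or p)), 0
2. not (q implies (q or p)), 1
3. q, 1
4. not (q or p), 1
5. not q, 1
6. not p, 1
Accessibility: 0R0, 0R1, 1R0, 1R1
Branch closes: q and not q both at 1.
(One branch shown.) All branches close.

Unsatisfiable (every branch closes)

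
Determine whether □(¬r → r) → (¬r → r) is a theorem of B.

Yes, valid

Tableau for the negation ¬(□(¬r → r) → (¬r → r)):
1. ¬(□(¬r → r) → (¬r → r)), 0
2. □(¬r → r), 0
3. ¬(¬r → r), 0
4. ¬r, 0
5. ¬r → r, 0
6. r, 0
Accessibility: 0R0
Branch closes: r and ¬r both at 0.
Every branch of the negation's tableau closes; the branch above is one of them.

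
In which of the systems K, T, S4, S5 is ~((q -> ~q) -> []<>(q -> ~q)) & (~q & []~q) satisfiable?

T-tableau for the formula:
1. ~((q -> ~q) -> []<>(q -> ~q)) & (~q & []~q), w0
2. ~((q -> ~q) -> []<>(q -> ~q)), w0
3. ~q & []~q, w0
4. q -> ~q, w0
5. ~[]<>(q -> ~q), w0
6. ~q, w0
7. []~q, w0
8. ~<>(q -> ~q), w1
9. ~q, w1
10. ~(q -> ~q), w1
11. q, w1
Accessibility: w0Rw0, w0Rw1, w1Rw1
Branch closes: q and ~q both at w1.
Every branch closes (one shown): unsatisfiable in T, hence also in S4, S5 (every S4/S5-frame is a T-frame).
K-tableau for the formula:
1. ~((q -> ~q) -> []<>(q -> ~q)) & (~q & []~q), w0
2. ~((q -> ~q) -> []<>(q -> ~q)), w0
3. ~q & []~q, w0
4. q -> ~q, w0
5. ~[]<>(q -> ~q), w0
6. ~q, w0
7. []~q, w0
8. ~<>(q -> ~q), w1
9. ~q, w1
Accessibility: w0Rw1
Complete open branch: satisfiable in K.

K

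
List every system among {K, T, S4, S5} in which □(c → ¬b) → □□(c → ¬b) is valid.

T-tableau for the negation ¬(□(c → ¬b) → □□(c → ¬b)):
1. ¬(□(c → ¬b) → □□(c → ¬b)), u
2. □(c → ¬b), u
3. ¬□□(c → ¬b), u
4. c → ¬b, u
5. ¬b, u
6. ¬□(c → ¬b), v
7. c → ¬b, v
8. ¬b, v
9. ¬(c → ¬b), w
10. c, w
11. b, w
Accessibility: uRu, uRv, vRv, vRw, wRw
Complete open branch: countermodel on a T-frame, so not valid in T, nor in K (the same frame is also a K-frame).
S4-tableau for the negation ¬(□(c → ¬b) → □□(c → ¬b)):
1. ¬(□(c → ¬b) → □□(c → ¬b)), u
2. □(c → ¬b), u
3. ¬□□(c → ¬b), u
4. c → ¬b, u
5. ¬b, u
6. ¬□(c → ¬b), v
7. c → ¬b, v
8. ¬b, v
9. ¬(c → ¬b), w
10. c, w
11. b, w
12. c → ¬b, w
13. ¬b, w
Accessibility: uRu, uRv, uRw, vRv, vRw, wRw
Branch closes: b and ¬b both at w.
Every branch closes (one shown): valid in S4, hence also in S5 (every theorem of S4 is a theorem of S5).

S4, S5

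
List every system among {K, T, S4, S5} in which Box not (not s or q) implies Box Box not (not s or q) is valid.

S4, S5

T-tableau for the negation not (Box not (not s or q) implies Box Box not (not s or q)):
1. not (Box not (not s or q) implies Box Box not (not s or q)), 0
2. Box not (not s or q), 0
3. not Box Box not (not s or q), 0
4. not (not s or q), 0
5. s, 0
6. not q, 0
7. not Box not (not s or q), 1
8. not (not s or q), 1
9. s, 1
10. not q, 1
11. not s or q, 2
12. q, 2
Accessibility: 0R0, 0R1, 1R1, 1R2, 2R2
Complete open branch: countermodel on a T-frame, so not valid in T, nor in K (the same frame is also a K-frame).
S4-tableau for the negation not (Box not (not s or q) implies Box Box not (not s or q)):
1. not (Box not (not s or q) implies Box Box not (not s or q)), 0
2. Box not (not s or q), 0
3. not Box Box not (not s or q), 0
4. not (not s or q), 0
5. s, 0
6. not q, 0
7. not Box not (not s or q), 1
8. not (not s or q), 1
9. s, 1
10. not q, 1
11. not s or q, 2
12. not (not s or q), 2
13. s, 2
14. not q, 2
15. q, 2
Accessibility: 0R0, 0R1, 0R2, 1R1, 1R2, 2R2
Branch closes: q and not q both at 2.
Every branch closes (one shown): valid in S4, hence also in S5 (every theorem of S4 is a theorem of S5).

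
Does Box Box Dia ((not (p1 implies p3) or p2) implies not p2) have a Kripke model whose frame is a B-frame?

1. Box Box Dia ((not (p1 implies p3) or p2) implies not p2), 0
2. Box Dia ((not (p1 implies p3) or p2) implies not p2), 0   [Box-rule on 1 via 0R0]
3. Dia ((not (p1 implies p3) or p2) implies not p2), 0   [Box-rule on 2 via 0R0]
4. (not (p1 implies p3) or p2) implies not p2, 1   [Dia-rule on 3: fresh world 1, 0R1]
5. Box Dia ((not (p1 implies p3) or p2) implies not p2), 1   [Box-rule on 1 via 0R1]
6. Dia ((not (p1 implies p3) or p2) implies not p2), 1   [Box-rule on 2 via 0R1]
7. not p2, 1   [implies-rule on 4 (branches; this branch)]
8. (not (p1 implies p3) or p2) implies not p2, 2   [Dia-rule on 6: fresh world 2, 1R2]
9. Dia ((not (p1 implies p3) or p2) implies not p2), 2   [Box-rule on 5 via 1R2]
10. not p2, 2   [implies-rule on 8 (branches; this branch)]
11. (not (p1 implies p3) or p2) implies not p2, 3   [Dia-rule on 9: fresh world 3, 2R3]
12. not p2, 3   [implies-rule on 11 (branches; this branch)]
Accessibility: 0R0, 0R1, 1R0, 1R1, 1R2, 2R1, 2R2, 2R3, 3R2, 3R3

Satisfiable (open branch found)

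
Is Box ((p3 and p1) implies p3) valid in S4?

Tableau for the negation not Box ((p3 and p1) implies p3):
1. not Box ((p3 and p1) implies p3), 0
2. not ((p3 and p1) implies p3), 1
3. p3 and p1, 1
4. not p3, 1
5. p3, 1
6. p1, 1
Accessibility: 0R0, 0R1, 1R1
Branch closes: p3 and not p3 both at 1.
Every branch of the negation's tableau closes; the branch above is one of them.

Valid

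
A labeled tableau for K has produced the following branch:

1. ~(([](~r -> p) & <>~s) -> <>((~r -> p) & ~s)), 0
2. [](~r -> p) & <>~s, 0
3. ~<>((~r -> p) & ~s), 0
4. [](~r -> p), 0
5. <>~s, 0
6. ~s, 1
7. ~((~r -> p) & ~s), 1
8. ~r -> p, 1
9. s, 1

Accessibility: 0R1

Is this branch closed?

Closed

Both s and ~s appear at 1.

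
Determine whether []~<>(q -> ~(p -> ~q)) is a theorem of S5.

Tableau for the negation ~[]~<>(q -> ~(p -> ~q)):
1. ~[]~<>(q -> ~(p -> ~q)), 0
2. <>(q -> ~(p -> ~q)), 1
3. q -> ~(p -> ~q), 2
4. ~(p -> ~q), 2
5. p, 2
6. q, 2
Accessibility: 0R0, 0R1, 0R2, 1R0, 1R1, 1R2, 2R0, 2R1, 2R2
The negation has an open branch (countermodel exists).

Invalid (countermodel exists)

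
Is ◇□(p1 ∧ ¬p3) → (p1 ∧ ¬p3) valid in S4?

Not valid

Tableau for the negation ¬(◇□(p1 ∧ ¬p3) → (p1 ∧ ¬p3)):
1. ¬(◇□(p1 ∧ ¬p3) → (p1 ∧ ¬p3)), w0
2. ◇□(p1 ∧ ¬p3), w0   [¬→-rule on 1]
3. ¬(p1 ∧ ¬p3), w0   [¬→-rule on 1]
4. p3, w0   [¬∧-rule on 3 (branches; this branch)]
5. □(p1 ∧ ¬p3), w1   [◇-rule on 2: fresh world w1, w0Rw1]
6. p1 ∧ ¬p3, w1   [□-rule on 5 via w1Rw1]
7. p1, w1   [∧-rule on 6]
8. ¬p3, w1   [∧-rule on 6]
Accessibility: w0Rw0, w0Rw1, w1Rw1
The negation has an open branch (countermodel exists).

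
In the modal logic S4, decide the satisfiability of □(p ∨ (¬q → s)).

Satisfiable (open branch found)

1. □(p ∨ (¬q → s)), u
2. p ∨ (¬q → s), u   [□-rule on 1 via uRu]
3. ¬q → s, u   [∨-rule on 2 (branches; this branch)]
4. s, u   [→-rule on 3 (branches; this branch)]
Accessibility: uRu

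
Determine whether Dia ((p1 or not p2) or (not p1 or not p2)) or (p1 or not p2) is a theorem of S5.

Tableau for the negation not (Dia ((p1 or not p2) or (not p1 or not p2)) or (p1 or not p2)):
1. not (Dia ((p1 or not p2) or (not p1 or not p2)) or (p1 or not p2)), 0
2. not Dia ((p1 or not p2) or (not p1 or not p2)), 0   [neg-or-rule on 1]
3. not (p1 or not p2), 0   [neg-or-rule on 1]
4. not p1, 0   [neg-or-rule on 3]
5. p2, 0   [neg-or-rule on 3]
6. not ((p1 or not p2) or (not p1 or not p2)), 0   [neg-Dia-rule on 2 via 0R0]
7. not (not p1 or not p2), 0   [neg-or-rule on 6]
8. p1, 0   [neg-or-rule on 7]
Accessibility: 0R0
Branch closes: p1 and not p1 both at 0.
Every branch of the negation's tableau closes; the branch above is one of them.

Valid in S5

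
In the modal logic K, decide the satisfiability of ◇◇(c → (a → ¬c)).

1. ◇◇(c → (a → ¬c)), u
2. ◇(c → (a → ¬c)), v   [◇-rule on 1: fresh world v, uRv]
3. c → (a → ¬c), w   [◇-rule on 2: fresh world w, vRw]
4. a → ¬c, w   [→-rule on 3 (branches; this branch)]
5. ¬c, w   [→-rule on 4 (branches; this branch)]
Accessibility: uRv, vRw

Satisfiable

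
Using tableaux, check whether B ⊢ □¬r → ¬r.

Valid in B

Tableau for the negation ¬(□¬r → ¬r):
1. ¬(□¬r → ¬r), w0
2. □¬r, w0
3. r, w0
4. ¬r, w0
Accessibility: w0Rw0
Branch closes: r and ¬r both at w0.
Every branch of the negation's tableau closes; the branch above is one of them.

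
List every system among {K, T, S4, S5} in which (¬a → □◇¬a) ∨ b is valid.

S5

S4-tableau for the negation ¬((¬a → □◇¬a) ∨ b):
1. ¬((¬a → □◇¬a) ∨ b), u
2. ¬(¬a → □◇¬a), u   [¬∨-rule on 1]
3. ¬b, u   [¬∨-rule on 1]
4. ¬a, u   [¬→-rule on 2]
5. ¬□◇¬a, u   [¬→-rule on 2]
6. ¬◇¬a, v   [¬□-rule on 5: fresh world v, uRv]
7. a, v   [¬◇-rule on 6 via vRv]
Accessibility: uRu, uRv, vRv
Complete open branch: countermodel on an S4-frame, so not valid in S4, nor in K, T (the same frame is also a K-frame and a T-frame).
S5-tableau for the negation ¬((¬a → □◇¬a) ∨ b):
1. ¬((¬a → □◇¬a) ∨ b), u
2. ¬(¬a → □◇¬a), u   [¬∨-rule on 1]
3. ¬b, u   [¬∨-rule on 1]
4. ¬a, u   [¬→-rule on 2]
5. ¬□◇¬a, u   [¬→-rule on 2]
6. ¬◇¬a, v   [¬□-rule on 5: fresh world v, uRv]
7. a, u   [¬◇-rule on 6 via vRu]
Accessibility: uRu, uRv, vRu, vRv
Branch closes: a and ¬a both at u.
Every branch closes (one shown): valid in S5.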